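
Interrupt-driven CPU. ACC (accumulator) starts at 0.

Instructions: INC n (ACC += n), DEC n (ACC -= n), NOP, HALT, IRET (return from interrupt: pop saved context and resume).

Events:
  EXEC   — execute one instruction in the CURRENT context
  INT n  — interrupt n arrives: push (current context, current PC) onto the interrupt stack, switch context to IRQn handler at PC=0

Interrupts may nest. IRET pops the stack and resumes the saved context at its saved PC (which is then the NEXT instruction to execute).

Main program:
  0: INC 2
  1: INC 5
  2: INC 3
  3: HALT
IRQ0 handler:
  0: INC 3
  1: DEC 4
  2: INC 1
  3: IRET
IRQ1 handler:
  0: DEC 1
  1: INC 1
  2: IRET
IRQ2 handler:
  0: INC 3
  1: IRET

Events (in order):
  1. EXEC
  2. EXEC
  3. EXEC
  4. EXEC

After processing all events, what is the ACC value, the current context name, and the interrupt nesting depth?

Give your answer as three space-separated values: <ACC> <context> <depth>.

Answer: 10 MAIN 0

Derivation:
Event 1 (EXEC): [MAIN] PC=0: INC 2 -> ACC=2
Event 2 (EXEC): [MAIN] PC=1: INC 5 -> ACC=7
Event 3 (EXEC): [MAIN] PC=2: INC 3 -> ACC=10
Event 4 (EXEC): [MAIN] PC=3: HALT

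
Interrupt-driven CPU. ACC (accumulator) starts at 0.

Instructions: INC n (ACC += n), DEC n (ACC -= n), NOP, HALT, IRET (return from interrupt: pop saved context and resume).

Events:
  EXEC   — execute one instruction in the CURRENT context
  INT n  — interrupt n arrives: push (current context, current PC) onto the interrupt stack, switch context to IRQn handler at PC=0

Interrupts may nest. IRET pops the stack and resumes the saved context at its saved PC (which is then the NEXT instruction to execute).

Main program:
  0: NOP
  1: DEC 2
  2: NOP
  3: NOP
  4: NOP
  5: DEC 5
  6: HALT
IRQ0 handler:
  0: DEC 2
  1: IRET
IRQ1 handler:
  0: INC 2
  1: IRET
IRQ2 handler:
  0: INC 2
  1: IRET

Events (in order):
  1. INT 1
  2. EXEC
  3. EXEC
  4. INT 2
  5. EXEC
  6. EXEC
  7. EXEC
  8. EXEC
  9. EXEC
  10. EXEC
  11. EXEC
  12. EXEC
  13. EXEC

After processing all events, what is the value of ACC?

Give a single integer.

Answer: -3

Derivation:
Event 1 (INT 1): INT 1 arrives: push (MAIN, PC=0), enter IRQ1 at PC=0 (depth now 1)
Event 2 (EXEC): [IRQ1] PC=0: INC 2 -> ACC=2
Event 3 (EXEC): [IRQ1] PC=1: IRET -> resume MAIN at PC=0 (depth now 0)
Event 4 (INT 2): INT 2 arrives: push (MAIN, PC=0), enter IRQ2 at PC=0 (depth now 1)
Event 5 (EXEC): [IRQ2] PC=0: INC 2 -> ACC=4
Event 6 (EXEC): [IRQ2] PC=1: IRET -> resume MAIN at PC=0 (depth now 0)
Event 7 (EXEC): [MAIN] PC=0: NOP
Event 8 (EXEC): [MAIN] PC=1: DEC 2 -> ACC=2
Event 9 (EXEC): [MAIN] PC=2: NOP
Event 10 (EXEC): [MAIN] PC=3: NOP
Event 11 (EXEC): [MAIN] PC=4: NOP
Event 12 (EXEC): [MAIN] PC=5: DEC 5 -> ACC=-3
Event 13 (EXEC): [MAIN] PC=6: HALT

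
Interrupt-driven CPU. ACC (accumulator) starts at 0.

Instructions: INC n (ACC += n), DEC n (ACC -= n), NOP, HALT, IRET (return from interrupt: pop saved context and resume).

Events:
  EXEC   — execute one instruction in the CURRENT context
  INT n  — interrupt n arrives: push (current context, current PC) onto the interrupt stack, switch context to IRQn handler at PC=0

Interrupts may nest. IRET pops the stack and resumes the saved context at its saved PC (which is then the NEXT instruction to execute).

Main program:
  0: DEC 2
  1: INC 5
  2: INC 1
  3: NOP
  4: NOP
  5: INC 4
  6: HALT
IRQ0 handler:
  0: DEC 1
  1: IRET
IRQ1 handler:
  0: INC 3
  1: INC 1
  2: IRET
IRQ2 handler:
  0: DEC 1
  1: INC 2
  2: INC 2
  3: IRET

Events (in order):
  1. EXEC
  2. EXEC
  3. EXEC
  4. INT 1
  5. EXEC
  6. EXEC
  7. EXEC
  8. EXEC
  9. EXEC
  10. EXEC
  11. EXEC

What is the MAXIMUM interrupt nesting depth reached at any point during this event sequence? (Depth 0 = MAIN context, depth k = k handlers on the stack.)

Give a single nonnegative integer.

Event 1 (EXEC): [MAIN] PC=0: DEC 2 -> ACC=-2 [depth=0]
Event 2 (EXEC): [MAIN] PC=1: INC 5 -> ACC=3 [depth=0]
Event 3 (EXEC): [MAIN] PC=2: INC 1 -> ACC=4 [depth=0]
Event 4 (INT 1): INT 1 arrives: push (MAIN, PC=3), enter IRQ1 at PC=0 (depth now 1) [depth=1]
Event 5 (EXEC): [IRQ1] PC=0: INC 3 -> ACC=7 [depth=1]
Event 6 (EXEC): [IRQ1] PC=1: INC 1 -> ACC=8 [depth=1]
Event 7 (EXEC): [IRQ1] PC=2: IRET -> resume MAIN at PC=3 (depth now 0) [depth=0]
Event 8 (EXEC): [MAIN] PC=3: NOP [depth=0]
Event 9 (EXEC): [MAIN] PC=4: NOP [depth=0]
Event 10 (EXEC): [MAIN] PC=5: INC 4 -> ACC=12 [depth=0]
Event 11 (EXEC): [MAIN] PC=6: HALT [depth=0]
Max depth observed: 1

Answer: 1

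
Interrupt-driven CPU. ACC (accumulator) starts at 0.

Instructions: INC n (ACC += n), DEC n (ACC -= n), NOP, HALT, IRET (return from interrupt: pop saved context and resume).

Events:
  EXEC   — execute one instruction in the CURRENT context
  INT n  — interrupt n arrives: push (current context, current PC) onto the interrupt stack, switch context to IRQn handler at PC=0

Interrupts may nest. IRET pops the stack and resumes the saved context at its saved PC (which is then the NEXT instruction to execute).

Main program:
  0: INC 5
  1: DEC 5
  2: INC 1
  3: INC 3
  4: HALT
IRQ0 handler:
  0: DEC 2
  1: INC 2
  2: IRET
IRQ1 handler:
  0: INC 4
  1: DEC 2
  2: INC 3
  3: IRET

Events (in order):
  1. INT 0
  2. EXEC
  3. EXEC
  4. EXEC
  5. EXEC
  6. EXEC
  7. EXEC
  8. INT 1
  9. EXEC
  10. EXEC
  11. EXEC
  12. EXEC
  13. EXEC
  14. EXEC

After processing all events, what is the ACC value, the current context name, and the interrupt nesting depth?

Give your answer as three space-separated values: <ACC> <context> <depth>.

Event 1 (INT 0): INT 0 arrives: push (MAIN, PC=0), enter IRQ0 at PC=0 (depth now 1)
Event 2 (EXEC): [IRQ0] PC=0: DEC 2 -> ACC=-2
Event 3 (EXEC): [IRQ0] PC=1: INC 2 -> ACC=0
Event 4 (EXEC): [IRQ0] PC=2: IRET -> resume MAIN at PC=0 (depth now 0)
Event 5 (EXEC): [MAIN] PC=0: INC 5 -> ACC=5
Event 6 (EXEC): [MAIN] PC=1: DEC 5 -> ACC=0
Event 7 (EXEC): [MAIN] PC=2: INC 1 -> ACC=1
Event 8 (INT 1): INT 1 arrives: push (MAIN, PC=3), enter IRQ1 at PC=0 (depth now 1)
Event 9 (EXEC): [IRQ1] PC=0: INC 4 -> ACC=5
Event 10 (EXEC): [IRQ1] PC=1: DEC 2 -> ACC=3
Event 11 (EXEC): [IRQ1] PC=2: INC 3 -> ACC=6
Event 12 (EXEC): [IRQ1] PC=3: IRET -> resume MAIN at PC=3 (depth now 0)
Event 13 (EXEC): [MAIN] PC=3: INC 3 -> ACC=9
Event 14 (EXEC): [MAIN] PC=4: HALT

Answer: 9 MAIN 0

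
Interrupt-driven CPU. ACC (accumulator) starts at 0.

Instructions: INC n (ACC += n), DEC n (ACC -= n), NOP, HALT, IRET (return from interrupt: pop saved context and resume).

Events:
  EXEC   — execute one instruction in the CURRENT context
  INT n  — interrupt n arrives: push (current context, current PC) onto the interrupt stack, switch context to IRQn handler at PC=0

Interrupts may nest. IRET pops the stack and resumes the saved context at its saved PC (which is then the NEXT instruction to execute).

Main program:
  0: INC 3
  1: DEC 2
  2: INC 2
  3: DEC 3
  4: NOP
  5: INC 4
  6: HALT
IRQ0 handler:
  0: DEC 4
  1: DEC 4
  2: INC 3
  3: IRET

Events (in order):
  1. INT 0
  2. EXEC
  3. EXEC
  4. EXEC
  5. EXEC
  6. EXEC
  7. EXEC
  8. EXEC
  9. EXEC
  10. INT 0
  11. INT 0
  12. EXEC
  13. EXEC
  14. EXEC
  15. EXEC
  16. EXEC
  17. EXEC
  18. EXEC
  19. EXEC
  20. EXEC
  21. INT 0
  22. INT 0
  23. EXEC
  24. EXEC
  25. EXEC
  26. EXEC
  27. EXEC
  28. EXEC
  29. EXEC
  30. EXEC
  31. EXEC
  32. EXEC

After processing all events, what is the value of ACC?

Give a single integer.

Event 1 (INT 0): INT 0 arrives: push (MAIN, PC=0), enter IRQ0 at PC=0 (depth now 1)
Event 2 (EXEC): [IRQ0] PC=0: DEC 4 -> ACC=-4
Event 3 (EXEC): [IRQ0] PC=1: DEC 4 -> ACC=-8
Event 4 (EXEC): [IRQ0] PC=2: INC 3 -> ACC=-5
Event 5 (EXEC): [IRQ0] PC=3: IRET -> resume MAIN at PC=0 (depth now 0)
Event 6 (EXEC): [MAIN] PC=0: INC 3 -> ACC=-2
Event 7 (EXEC): [MAIN] PC=1: DEC 2 -> ACC=-4
Event 8 (EXEC): [MAIN] PC=2: INC 2 -> ACC=-2
Event 9 (EXEC): [MAIN] PC=3: DEC 3 -> ACC=-5
Event 10 (INT 0): INT 0 arrives: push (MAIN, PC=4), enter IRQ0 at PC=0 (depth now 1)
Event 11 (INT 0): INT 0 arrives: push (IRQ0, PC=0), enter IRQ0 at PC=0 (depth now 2)
Event 12 (EXEC): [IRQ0] PC=0: DEC 4 -> ACC=-9
Event 13 (EXEC): [IRQ0] PC=1: DEC 4 -> ACC=-13
Event 14 (EXEC): [IRQ0] PC=2: INC 3 -> ACC=-10
Event 15 (EXEC): [IRQ0] PC=3: IRET -> resume IRQ0 at PC=0 (depth now 1)
Event 16 (EXEC): [IRQ0] PC=0: DEC 4 -> ACC=-14
Event 17 (EXEC): [IRQ0] PC=1: DEC 4 -> ACC=-18
Event 18 (EXEC): [IRQ0] PC=2: INC 3 -> ACC=-15
Event 19 (EXEC): [IRQ0] PC=3: IRET -> resume MAIN at PC=4 (depth now 0)
Event 20 (EXEC): [MAIN] PC=4: NOP
Event 21 (INT 0): INT 0 arrives: push (MAIN, PC=5), enter IRQ0 at PC=0 (depth now 1)
Event 22 (INT 0): INT 0 arrives: push (IRQ0, PC=0), enter IRQ0 at PC=0 (depth now 2)
Event 23 (EXEC): [IRQ0] PC=0: DEC 4 -> ACC=-19
Event 24 (EXEC): [IRQ0] PC=1: DEC 4 -> ACC=-23
Event 25 (EXEC): [IRQ0] PC=2: INC 3 -> ACC=-20
Event 26 (EXEC): [IRQ0] PC=3: IRET -> resume IRQ0 at PC=0 (depth now 1)
Event 27 (EXEC): [IRQ0] PC=0: DEC 4 -> ACC=-24
Event 28 (EXEC): [IRQ0] PC=1: DEC 4 -> ACC=-28
Event 29 (EXEC): [IRQ0] PC=2: INC 3 -> ACC=-25
Event 30 (EXEC): [IRQ0] PC=3: IRET -> resume MAIN at PC=5 (depth now 0)
Event 31 (EXEC): [MAIN] PC=5: INC 4 -> ACC=-21
Event 32 (EXEC): [MAIN] PC=6: HALT

Answer: -21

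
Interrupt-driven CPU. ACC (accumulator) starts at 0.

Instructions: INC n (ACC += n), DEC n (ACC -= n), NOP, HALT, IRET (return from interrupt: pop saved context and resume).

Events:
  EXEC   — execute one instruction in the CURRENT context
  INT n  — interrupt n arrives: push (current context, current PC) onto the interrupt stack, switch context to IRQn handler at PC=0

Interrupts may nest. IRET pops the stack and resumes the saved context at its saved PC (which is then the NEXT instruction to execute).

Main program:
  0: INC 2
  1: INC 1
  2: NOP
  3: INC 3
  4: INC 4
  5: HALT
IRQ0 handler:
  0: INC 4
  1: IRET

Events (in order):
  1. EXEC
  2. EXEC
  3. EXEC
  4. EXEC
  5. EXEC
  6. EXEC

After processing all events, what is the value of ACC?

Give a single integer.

Answer: 10

Derivation:
Event 1 (EXEC): [MAIN] PC=0: INC 2 -> ACC=2
Event 2 (EXEC): [MAIN] PC=1: INC 1 -> ACC=3
Event 3 (EXEC): [MAIN] PC=2: NOP
Event 4 (EXEC): [MAIN] PC=3: INC 3 -> ACC=6
Event 5 (EXEC): [MAIN] PC=4: INC 4 -> ACC=10
Event 6 (EXEC): [MAIN] PC=5: HALT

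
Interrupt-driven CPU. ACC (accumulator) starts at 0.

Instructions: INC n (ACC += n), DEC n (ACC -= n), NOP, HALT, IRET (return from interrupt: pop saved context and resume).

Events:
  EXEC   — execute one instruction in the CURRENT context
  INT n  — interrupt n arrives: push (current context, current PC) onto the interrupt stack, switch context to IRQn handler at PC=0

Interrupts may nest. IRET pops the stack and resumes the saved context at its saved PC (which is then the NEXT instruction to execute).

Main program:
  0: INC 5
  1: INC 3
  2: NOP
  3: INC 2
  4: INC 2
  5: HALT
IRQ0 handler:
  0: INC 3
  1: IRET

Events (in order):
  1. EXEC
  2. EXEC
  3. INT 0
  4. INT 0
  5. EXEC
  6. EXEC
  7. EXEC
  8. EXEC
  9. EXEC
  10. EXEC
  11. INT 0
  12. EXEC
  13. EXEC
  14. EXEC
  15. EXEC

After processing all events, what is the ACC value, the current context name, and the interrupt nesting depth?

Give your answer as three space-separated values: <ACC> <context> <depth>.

Event 1 (EXEC): [MAIN] PC=0: INC 5 -> ACC=5
Event 2 (EXEC): [MAIN] PC=1: INC 3 -> ACC=8
Event 3 (INT 0): INT 0 arrives: push (MAIN, PC=2), enter IRQ0 at PC=0 (depth now 1)
Event 4 (INT 0): INT 0 arrives: push (IRQ0, PC=0), enter IRQ0 at PC=0 (depth now 2)
Event 5 (EXEC): [IRQ0] PC=0: INC 3 -> ACC=11
Event 6 (EXEC): [IRQ0] PC=1: IRET -> resume IRQ0 at PC=0 (depth now 1)
Event 7 (EXEC): [IRQ0] PC=0: INC 3 -> ACC=14
Event 8 (EXEC): [IRQ0] PC=1: IRET -> resume MAIN at PC=2 (depth now 0)
Event 9 (EXEC): [MAIN] PC=2: NOP
Event 10 (EXEC): [MAIN] PC=3: INC 2 -> ACC=16
Event 11 (INT 0): INT 0 arrives: push (MAIN, PC=4), enter IRQ0 at PC=0 (depth now 1)
Event 12 (EXEC): [IRQ0] PC=0: INC 3 -> ACC=19
Event 13 (EXEC): [IRQ0] PC=1: IRET -> resume MAIN at PC=4 (depth now 0)
Event 14 (EXEC): [MAIN] PC=4: INC 2 -> ACC=21
Event 15 (EXEC): [MAIN] PC=5: HALT

Answer: 21 MAIN 0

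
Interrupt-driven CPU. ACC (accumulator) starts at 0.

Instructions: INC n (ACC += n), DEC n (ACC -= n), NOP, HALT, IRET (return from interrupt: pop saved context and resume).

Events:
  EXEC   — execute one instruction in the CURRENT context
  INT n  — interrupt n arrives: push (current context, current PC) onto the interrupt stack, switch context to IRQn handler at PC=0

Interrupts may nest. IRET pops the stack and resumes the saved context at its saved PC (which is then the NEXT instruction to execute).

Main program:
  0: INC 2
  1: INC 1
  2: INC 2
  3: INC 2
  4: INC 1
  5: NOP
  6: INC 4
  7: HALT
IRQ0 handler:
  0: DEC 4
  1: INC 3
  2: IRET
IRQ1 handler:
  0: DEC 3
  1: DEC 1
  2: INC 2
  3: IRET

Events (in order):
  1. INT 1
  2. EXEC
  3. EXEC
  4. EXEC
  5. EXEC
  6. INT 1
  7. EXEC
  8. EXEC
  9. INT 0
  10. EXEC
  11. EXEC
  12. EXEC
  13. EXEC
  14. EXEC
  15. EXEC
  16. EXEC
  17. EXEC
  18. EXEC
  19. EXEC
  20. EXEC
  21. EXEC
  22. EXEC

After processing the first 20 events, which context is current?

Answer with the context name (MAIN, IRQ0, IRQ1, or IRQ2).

Event 1 (INT 1): INT 1 arrives: push (MAIN, PC=0), enter IRQ1 at PC=0 (depth now 1)
Event 2 (EXEC): [IRQ1] PC=0: DEC 3 -> ACC=-3
Event 3 (EXEC): [IRQ1] PC=1: DEC 1 -> ACC=-4
Event 4 (EXEC): [IRQ1] PC=2: INC 2 -> ACC=-2
Event 5 (EXEC): [IRQ1] PC=3: IRET -> resume MAIN at PC=0 (depth now 0)
Event 6 (INT 1): INT 1 arrives: push (MAIN, PC=0), enter IRQ1 at PC=0 (depth now 1)
Event 7 (EXEC): [IRQ1] PC=0: DEC 3 -> ACC=-5
Event 8 (EXEC): [IRQ1] PC=1: DEC 1 -> ACC=-6
Event 9 (INT 0): INT 0 arrives: push (IRQ1, PC=2), enter IRQ0 at PC=0 (depth now 2)
Event 10 (EXEC): [IRQ0] PC=0: DEC 4 -> ACC=-10
Event 11 (EXEC): [IRQ0] PC=1: INC 3 -> ACC=-7
Event 12 (EXEC): [IRQ0] PC=2: IRET -> resume IRQ1 at PC=2 (depth now 1)
Event 13 (EXEC): [IRQ1] PC=2: INC 2 -> ACC=-5
Event 14 (EXEC): [IRQ1] PC=3: IRET -> resume MAIN at PC=0 (depth now 0)
Event 15 (EXEC): [MAIN] PC=0: INC 2 -> ACC=-3
Event 16 (EXEC): [MAIN] PC=1: INC 1 -> ACC=-2
Event 17 (EXEC): [MAIN] PC=2: INC 2 -> ACC=0
Event 18 (EXEC): [MAIN] PC=3: INC 2 -> ACC=2
Event 19 (EXEC): [MAIN] PC=4: INC 1 -> ACC=3
Event 20 (EXEC): [MAIN] PC=5: NOP

Answer: MAIN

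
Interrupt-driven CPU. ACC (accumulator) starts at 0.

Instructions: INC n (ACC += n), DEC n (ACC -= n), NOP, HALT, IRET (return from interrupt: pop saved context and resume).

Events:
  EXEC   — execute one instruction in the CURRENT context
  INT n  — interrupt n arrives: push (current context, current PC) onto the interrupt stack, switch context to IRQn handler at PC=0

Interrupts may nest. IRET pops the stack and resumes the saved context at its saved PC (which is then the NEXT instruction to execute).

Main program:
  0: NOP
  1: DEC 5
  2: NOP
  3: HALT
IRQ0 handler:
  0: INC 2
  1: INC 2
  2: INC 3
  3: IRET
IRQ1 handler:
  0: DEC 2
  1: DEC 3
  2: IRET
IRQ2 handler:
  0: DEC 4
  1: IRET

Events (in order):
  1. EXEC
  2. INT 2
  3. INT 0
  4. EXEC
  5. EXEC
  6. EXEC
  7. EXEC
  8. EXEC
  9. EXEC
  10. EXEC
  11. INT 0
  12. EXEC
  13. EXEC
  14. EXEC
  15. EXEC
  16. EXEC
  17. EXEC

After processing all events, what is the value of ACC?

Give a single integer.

Event 1 (EXEC): [MAIN] PC=0: NOP
Event 2 (INT 2): INT 2 arrives: push (MAIN, PC=1), enter IRQ2 at PC=0 (depth now 1)
Event 3 (INT 0): INT 0 arrives: push (IRQ2, PC=0), enter IRQ0 at PC=0 (depth now 2)
Event 4 (EXEC): [IRQ0] PC=0: INC 2 -> ACC=2
Event 5 (EXEC): [IRQ0] PC=1: INC 2 -> ACC=4
Event 6 (EXEC): [IRQ0] PC=2: INC 3 -> ACC=7
Event 7 (EXEC): [IRQ0] PC=3: IRET -> resume IRQ2 at PC=0 (depth now 1)
Event 8 (EXEC): [IRQ2] PC=0: DEC 4 -> ACC=3
Event 9 (EXEC): [IRQ2] PC=1: IRET -> resume MAIN at PC=1 (depth now 0)
Event 10 (EXEC): [MAIN] PC=1: DEC 5 -> ACC=-2
Event 11 (INT 0): INT 0 arrives: push (MAIN, PC=2), enter IRQ0 at PC=0 (depth now 1)
Event 12 (EXEC): [IRQ0] PC=0: INC 2 -> ACC=0
Event 13 (EXEC): [IRQ0] PC=1: INC 2 -> ACC=2
Event 14 (EXEC): [IRQ0] PC=2: INC 3 -> ACC=5
Event 15 (EXEC): [IRQ0] PC=3: IRET -> resume MAIN at PC=2 (depth now 0)
Event 16 (EXEC): [MAIN] PC=2: NOP
Event 17 (EXEC): [MAIN] PC=3: HALT

Answer: 5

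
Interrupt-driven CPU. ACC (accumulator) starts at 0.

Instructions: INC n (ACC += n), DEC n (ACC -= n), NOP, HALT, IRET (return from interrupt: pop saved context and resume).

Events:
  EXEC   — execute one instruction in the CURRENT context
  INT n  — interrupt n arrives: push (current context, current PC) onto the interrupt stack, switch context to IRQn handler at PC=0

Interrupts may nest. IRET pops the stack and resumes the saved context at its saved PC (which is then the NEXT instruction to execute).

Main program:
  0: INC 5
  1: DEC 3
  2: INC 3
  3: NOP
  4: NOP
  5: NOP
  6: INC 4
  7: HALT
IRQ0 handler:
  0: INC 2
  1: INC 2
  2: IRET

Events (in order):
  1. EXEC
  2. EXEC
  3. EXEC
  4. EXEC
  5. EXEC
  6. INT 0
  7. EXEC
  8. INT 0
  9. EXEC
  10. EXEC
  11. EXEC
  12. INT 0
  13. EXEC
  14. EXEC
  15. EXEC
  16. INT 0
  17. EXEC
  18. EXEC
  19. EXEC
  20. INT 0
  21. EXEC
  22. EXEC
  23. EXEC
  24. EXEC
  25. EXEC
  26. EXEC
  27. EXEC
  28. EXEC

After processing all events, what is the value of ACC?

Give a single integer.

Event 1 (EXEC): [MAIN] PC=0: INC 5 -> ACC=5
Event 2 (EXEC): [MAIN] PC=1: DEC 3 -> ACC=2
Event 3 (EXEC): [MAIN] PC=2: INC 3 -> ACC=5
Event 4 (EXEC): [MAIN] PC=3: NOP
Event 5 (EXEC): [MAIN] PC=4: NOP
Event 6 (INT 0): INT 0 arrives: push (MAIN, PC=5), enter IRQ0 at PC=0 (depth now 1)
Event 7 (EXEC): [IRQ0] PC=0: INC 2 -> ACC=7
Event 8 (INT 0): INT 0 arrives: push (IRQ0, PC=1), enter IRQ0 at PC=0 (depth now 2)
Event 9 (EXEC): [IRQ0] PC=0: INC 2 -> ACC=9
Event 10 (EXEC): [IRQ0] PC=1: INC 2 -> ACC=11
Event 11 (EXEC): [IRQ0] PC=2: IRET -> resume IRQ0 at PC=1 (depth now 1)
Event 12 (INT 0): INT 0 arrives: push (IRQ0, PC=1), enter IRQ0 at PC=0 (depth now 2)
Event 13 (EXEC): [IRQ0] PC=0: INC 2 -> ACC=13
Event 14 (EXEC): [IRQ0] PC=1: INC 2 -> ACC=15
Event 15 (EXEC): [IRQ0] PC=2: IRET -> resume IRQ0 at PC=1 (depth now 1)
Event 16 (INT 0): INT 0 arrives: push (IRQ0, PC=1), enter IRQ0 at PC=0 (depth now 2)
Event 17 (EXEC): [IRQ0] PC=0: INC 2 -> ACC=17
Event 18 (EXEC): [IRQ0] PC=1: INC 2 -> ACC=19
Event 19 (EXEC): [IRQ0] PC=2: IRET -> resume IRQ0 at PC=1 (depth now 1)
Event 20 (INT 0): INT 0 arrives: push (IRQ0, PC=1), enter IRQ0 at PC=0 (depth now 2)
Event 21 (EXEC): [IRQ0] PC=0: INC 2 -> ACC=21
Event 22 (EXEC): [IRQ0] PC=1: INC 2 -> ACC=23
Event 23 (EXEC): [IRQ0] PC=2: IRET -> resume IRQ0 at PC=1 (depth now 1)
Event 24 (EXEC): [IRQ0] PC=1: INC 2 -> ACC=25
Event 25 (EXEC): [IRQ0] PC=2: IRET -> resume MAIN at PC=5 (depth now 0)
Event 26 (EXEC): [MAIN] PC=5: NOP
Event 27 (EXEC): [MAIN] PC=6: INC 4 -> ACC=29
Event 28 (EXEC): [MAIN] PC=7: HALT

Answer: 29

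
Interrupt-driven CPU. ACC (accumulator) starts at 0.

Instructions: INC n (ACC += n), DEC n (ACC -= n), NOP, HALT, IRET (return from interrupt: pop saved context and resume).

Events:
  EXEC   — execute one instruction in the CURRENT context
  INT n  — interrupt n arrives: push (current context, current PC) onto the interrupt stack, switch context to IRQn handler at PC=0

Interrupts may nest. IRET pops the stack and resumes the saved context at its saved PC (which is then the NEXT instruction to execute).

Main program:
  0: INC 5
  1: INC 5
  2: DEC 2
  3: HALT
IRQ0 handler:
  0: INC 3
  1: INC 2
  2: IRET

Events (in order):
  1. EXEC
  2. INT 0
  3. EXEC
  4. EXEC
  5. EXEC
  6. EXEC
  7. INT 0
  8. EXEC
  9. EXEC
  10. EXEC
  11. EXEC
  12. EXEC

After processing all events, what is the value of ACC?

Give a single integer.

Event 1 (EXEC): [MAIN] PC=0: INC 5 -> ACC=5
Event 2 (INT 0): INT 0 arrives: push (MAIN, PC=1), enter IRQ0 at PC=0 (depth now 1)
Event 3 (EXEC): [IRQ0] PC=0: INC 3 -> ACC=8
Event 4 (EXEC): [IRQ0] PC=1: INC 2 -> ACC=10
Event 5 (EXEC): [IRQ0] PC=2: IRET -> resume MAIN at PC=1 (depth now 0)
Event 6 (EXEC): [MAIN] PC=1: INC 5 -> ACC=15
Event 7 (INT 0): INT 0 arrives: push (MAIN, PC=2), enter IRQ0 at PC=0 (depth now 1)
Event 8 (EXEC): [IRQ0] PC=0: INC 3 -> ACC=18
Event 9 (EXEC): [IRQ0] PC=1: INC 2 -> ACC=20
Event 10 (EXEC): [IRQ0] PC=2: IRET -> resume MAIN at PC=2 (depth now 0)
Event 11 (EXEC): [MAIN] PC=2: DEC 2 -> ACC=18
Event 12 (EXEC): [MAIN] PC=3: HALT

Answer: 18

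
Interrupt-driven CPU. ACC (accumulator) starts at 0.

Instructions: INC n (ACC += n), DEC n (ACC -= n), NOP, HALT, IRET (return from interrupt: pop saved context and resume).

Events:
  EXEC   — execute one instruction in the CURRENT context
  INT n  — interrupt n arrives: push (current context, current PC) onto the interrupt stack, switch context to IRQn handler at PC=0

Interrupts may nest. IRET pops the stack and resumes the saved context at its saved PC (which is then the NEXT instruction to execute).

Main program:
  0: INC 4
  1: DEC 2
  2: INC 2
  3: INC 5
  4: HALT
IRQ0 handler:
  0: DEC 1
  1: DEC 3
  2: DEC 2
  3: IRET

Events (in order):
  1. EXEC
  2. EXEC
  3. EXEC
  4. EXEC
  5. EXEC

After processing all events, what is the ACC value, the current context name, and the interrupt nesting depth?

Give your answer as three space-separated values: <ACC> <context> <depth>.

Event 1 (EXEC): [MAIN] PC=0: INC 4 -> ACC=4
Event 2 (EXEC): [MAIN] PC=1: DEC 2 -> ACC=2
Event 3 (EXEC): [MAIN] PC=2: INC 2 -> ACC=4
Event 4 (EXEC): [MAIN] PC=3: INC 5 -> ACC=9
Event 5 (EXEC): [MAIN] PC=4: HALT

Answer: 9 MAIN 0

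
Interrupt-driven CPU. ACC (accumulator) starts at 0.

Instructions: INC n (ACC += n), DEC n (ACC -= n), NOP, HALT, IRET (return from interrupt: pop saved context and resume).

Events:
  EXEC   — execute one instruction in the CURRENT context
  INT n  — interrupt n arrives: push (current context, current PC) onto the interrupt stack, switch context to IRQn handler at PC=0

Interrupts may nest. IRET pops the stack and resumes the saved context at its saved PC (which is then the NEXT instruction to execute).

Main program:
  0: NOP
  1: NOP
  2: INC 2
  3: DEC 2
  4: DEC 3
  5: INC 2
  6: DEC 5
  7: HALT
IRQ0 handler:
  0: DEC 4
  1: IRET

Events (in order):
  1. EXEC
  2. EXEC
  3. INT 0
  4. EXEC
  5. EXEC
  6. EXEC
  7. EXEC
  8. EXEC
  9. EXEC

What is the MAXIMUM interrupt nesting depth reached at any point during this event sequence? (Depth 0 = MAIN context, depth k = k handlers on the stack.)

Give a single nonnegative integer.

Event 1 (EXEC): [MAIN] PC=0: NOP [depth=0]
Event 2 (EXEC): [MAIN] PC=1: NOP [depth=0]
Event 3 (INT 0): INT 0 arrives: push (MAIN, PC=2), enter IRQ0 at PC=0 (depth now 1) [depth=1]
Event 4 (EXEC): [IRQ0] PC=0: DEC 4 -> ACC=-4 [depth=1]
Event 5 (EXEC): [IRQ0] PC=1: IRET -> resume MAIN at PC=2 (depth now 0) [depth=0]
Event 6 (EXEC): [MAIN] PC=2: INC 2 -> ACC=-2 [depth=0]
Event 7 (EXEC): [MAIN] PC=3: DEC 2 -> ACC=-4 [depth=0]
Event 8 (EXEC): [MAIN] PC=4: DEC 3 -> ACC=-7 [depth=0]
Event 9 (EXEC): [MAIN] PC=5: INC 2 -> ACC=-5 [depth=0]
Max depth observed: 1

Answer: 1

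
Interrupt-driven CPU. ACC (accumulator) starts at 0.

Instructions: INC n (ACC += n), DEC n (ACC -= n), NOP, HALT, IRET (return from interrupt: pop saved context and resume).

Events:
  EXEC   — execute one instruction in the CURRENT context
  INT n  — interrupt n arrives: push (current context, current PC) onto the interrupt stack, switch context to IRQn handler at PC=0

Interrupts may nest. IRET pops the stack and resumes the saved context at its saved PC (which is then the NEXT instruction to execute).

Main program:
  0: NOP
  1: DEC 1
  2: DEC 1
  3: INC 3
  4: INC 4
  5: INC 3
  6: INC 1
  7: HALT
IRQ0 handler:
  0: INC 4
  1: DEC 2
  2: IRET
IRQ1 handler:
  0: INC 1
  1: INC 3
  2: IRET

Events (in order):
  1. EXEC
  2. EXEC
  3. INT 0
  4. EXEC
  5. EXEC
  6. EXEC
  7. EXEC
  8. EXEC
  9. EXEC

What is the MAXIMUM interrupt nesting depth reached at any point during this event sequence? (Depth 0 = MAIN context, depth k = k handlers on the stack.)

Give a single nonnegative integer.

Event 1 (EXEC): [MAIN] PC=0: NOP [depth=0]
Event 2 (EXEC): [MAIN] PC=1: DEC 1 -> ACC=-1 [depth=0]
Event 3 (INT 0): INT 0 arrives: push (MAIN, PC=2), enter IRQ0 at PC=0 (depth now 1) [depth=1]
Event 4 (EXEC): [IRQ0] PC=0: INC 4 -> ACC=3 [depth=1]
Event 5 (EXEC): [IRQ0] PC=1: DEC 2 -> ACC=1 [depth=1]
Event 6 (EXEC): [IRQ0] PC=2: IRET -> resume MAIN at PC=2 (depth now 0) [depth=0]
Event 7 (EXEC): [MAIN] PC=2: DEC 1 -> ACC=0 [depth=0]
Event 8 (EXEC): [MAIN] PC=3: INC 3 -> ACC=3 [depth=0]
Event 9 (EXEC): [MAIN] PC=4: INC 4 -> ACC=7 [depth=0]
Max depth observed: 1

Answer: 1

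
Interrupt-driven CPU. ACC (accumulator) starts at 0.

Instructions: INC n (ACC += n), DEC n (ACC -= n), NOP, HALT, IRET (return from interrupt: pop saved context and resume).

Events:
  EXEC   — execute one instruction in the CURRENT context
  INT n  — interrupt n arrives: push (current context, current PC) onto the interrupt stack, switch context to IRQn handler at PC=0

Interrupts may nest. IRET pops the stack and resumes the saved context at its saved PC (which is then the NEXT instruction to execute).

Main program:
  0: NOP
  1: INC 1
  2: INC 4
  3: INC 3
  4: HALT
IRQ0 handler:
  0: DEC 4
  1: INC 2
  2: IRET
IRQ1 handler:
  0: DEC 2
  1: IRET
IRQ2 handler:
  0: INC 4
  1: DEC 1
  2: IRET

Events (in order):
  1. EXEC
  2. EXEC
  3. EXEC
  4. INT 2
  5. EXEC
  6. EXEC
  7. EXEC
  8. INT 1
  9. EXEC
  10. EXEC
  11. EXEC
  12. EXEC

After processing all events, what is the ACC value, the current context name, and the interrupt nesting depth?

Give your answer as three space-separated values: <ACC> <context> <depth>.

Event 1 (EXEC): [MAIN] PC=0: NOP
Event 2 (EXEC): [MAIN] PC=1: INC 1 -> ACC=1
Event 3 (EXEC): [MAIN] PC=2: INC 4 -> ACC=5
Event 4 (INT 2): INT 2 arrives: push (MAIN, PC=3), enter IRQ2 at PC=0 (depth now 1)
Event 5 (EXEC): [IRQ2] PC=0: INC 4 -> ACC=9
Event 6 (EXEC): [IRQ2] PC=1: DEC 1 -> ACC=8
Event 7 (EXEC): [IRQ2] PC=2: IRET -> resume MAIN at PC=3 (depth now 0)
Event 8 (INT 1): INT 1 arrives: push (MAIN, PC=3), enter IRQ1 at PC=0 (depth now 1)
Event 9 (EXEC): [IRQ1] PC=0: DEC 2 -> ACC=6
Event 10 (EXEC): [IRQ1] PC=1: IRET -> resume MAIN at PC=3 (depth now 0)
Event 11 (EXEC): [MAIN] PC=3: INC 3 -> ACC=9
Event 12 (EXEC): [MAIN] PC=4: HALT

Answer: 9 MAIN 0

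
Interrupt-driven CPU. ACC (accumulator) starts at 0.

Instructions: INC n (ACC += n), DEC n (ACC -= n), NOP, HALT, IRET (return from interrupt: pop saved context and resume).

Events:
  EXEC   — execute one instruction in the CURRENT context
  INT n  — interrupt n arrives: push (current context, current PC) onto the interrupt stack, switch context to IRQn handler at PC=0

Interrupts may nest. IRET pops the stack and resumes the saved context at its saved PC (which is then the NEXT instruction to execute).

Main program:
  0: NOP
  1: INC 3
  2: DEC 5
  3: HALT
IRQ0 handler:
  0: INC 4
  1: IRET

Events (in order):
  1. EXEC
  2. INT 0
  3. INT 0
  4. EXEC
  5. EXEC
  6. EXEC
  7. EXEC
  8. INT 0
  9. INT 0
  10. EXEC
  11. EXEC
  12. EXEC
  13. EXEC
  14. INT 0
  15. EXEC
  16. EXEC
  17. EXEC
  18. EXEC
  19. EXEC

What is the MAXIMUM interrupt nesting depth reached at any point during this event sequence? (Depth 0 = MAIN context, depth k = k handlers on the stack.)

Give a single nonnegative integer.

Answer: 2

Derivation:
Event 1 (EXEC): [MAIN] PC=0: NOP [depth=0]
Event 2 (INT 0): INT 0 arrives: push (MAIN, PC=1), enter IRQ0 at PC=0 (depth now 1) [depth=1]
Event 3 (INT 0): INT 0 arrives: push (IRQ0, PC=0), enter IRQ0 at PC=0 (depth now 2) [depth=2]
Event 4 (EXEC): [IRQ0] PC=0: INC 4 -> ACC=4 [depth=2]
Event 5 (EXEC): [IRQ0] PC=1: IRET -> resume IRQ0 at PC=0 (depth now 1) [depth=1]
Event 6 (EXEC): [IRQ0] PC=0: INC 4 -> ACC=8 [depth=1]
Event 7 (EXEC): [IRQ0] PC=1: IRET -> resume MAIN at PC=1 (depth now 0) [depth=0]
Event 8 (INT 0): INT 0 arrives: push (MAIN, PC=1), enter IRQ0 at PC=0 (depth now 1) [depth=1]
Event 9 (INT 0): INT 0 arrives: push (IRQ0, PC=0), enter IRQ0 at PC=0 (depth now 2) [depth=2]
Event 10 (EXEC): [IRQ0] PC=0: INC 4 -> ACC=12 [depth=2]
Event 11 (EXEC): [IRQ0] PC=1: IRET -> resume IRQ0 at PC=0 (depth now 1) [depth=1]
Event 12 (EXEC): [IRQ0] PC=0: INC 4 -> ACC=16 [depth=1]
Event 13 (EXEC): [IRQ0] PC=1: IRET -> resume MAIN at PC=1 (depth now 0) [depth=0]
Event 14 (INT 0): INT 0 arrives: push (MAIN, PC=1), enter IRQ0 at PC=0 (depth now 1) [depth=1]
Event 15 (EXEC): [IRQ0] PC=0: INC 4 -> ACC=20 [depth=1]
Event 16 (EXEC): [IRQ0] PC=1: IRET -> resume MAIN at PC=1 (depth now 0) [depth=0]
Event 17 (EXEC): [MAIN] PC=1: INC 3 -> ACC=23 [depth=0]
Event 18 (EXEC): [MAIN] PC=2: DEC 5 -> ACC=18 [depth=0]
Event 19 (EXEC): [MAIN] PC=3: HALT [depth=0]
Max depth observed: 2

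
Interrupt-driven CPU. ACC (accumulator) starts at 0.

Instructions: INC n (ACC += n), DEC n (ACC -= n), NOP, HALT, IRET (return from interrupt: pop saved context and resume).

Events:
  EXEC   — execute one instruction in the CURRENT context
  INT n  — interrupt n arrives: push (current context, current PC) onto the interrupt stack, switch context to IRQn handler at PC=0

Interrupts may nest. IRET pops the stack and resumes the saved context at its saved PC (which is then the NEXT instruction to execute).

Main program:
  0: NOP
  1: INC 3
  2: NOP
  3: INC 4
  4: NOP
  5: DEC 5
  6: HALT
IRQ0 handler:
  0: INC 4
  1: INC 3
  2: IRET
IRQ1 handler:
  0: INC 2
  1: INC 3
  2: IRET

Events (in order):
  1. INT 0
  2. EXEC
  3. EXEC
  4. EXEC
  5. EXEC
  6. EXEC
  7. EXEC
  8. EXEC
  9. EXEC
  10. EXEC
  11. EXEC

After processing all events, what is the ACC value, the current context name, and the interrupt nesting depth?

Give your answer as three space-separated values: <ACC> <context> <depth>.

Answer: 9 MAIN 0

Derivation:
Event 1 (INT 0): INT 0 arrives: push (MAIN, PC=0), enter IRQ0 at PC=0 (depth now 1)
Event 2 (EXEC): [IRQ0] PC=0: INC 4 -> ACC=4
Event 3 (EXEC): [IRQ0] PC=1: INC 3 -> ACC=7
Event 4 (EXEC): [IRQ0] PC=2: IRET -> resume MAIN at PC=0 (depth now 0)
Event 5 (EXEC): [MAIN] PC=0: NOP
Event 6 (EXEC): [MAIN] PC=1: INC 3 -> ACC=10
Event 7 (EXEC): [MAIN] PC=2: NOP
Event 8 (EXEC): [MAIN] PC=3: INC 4 -> ACC=14
Event 9 (EXEC): [MAIN] PC=4: NOP
Event 10 (EXEC): [MAIN] PC=5: DEC 5 -> ACC=9
Event 11 (EXEC): [MAIN] PC=6: HALT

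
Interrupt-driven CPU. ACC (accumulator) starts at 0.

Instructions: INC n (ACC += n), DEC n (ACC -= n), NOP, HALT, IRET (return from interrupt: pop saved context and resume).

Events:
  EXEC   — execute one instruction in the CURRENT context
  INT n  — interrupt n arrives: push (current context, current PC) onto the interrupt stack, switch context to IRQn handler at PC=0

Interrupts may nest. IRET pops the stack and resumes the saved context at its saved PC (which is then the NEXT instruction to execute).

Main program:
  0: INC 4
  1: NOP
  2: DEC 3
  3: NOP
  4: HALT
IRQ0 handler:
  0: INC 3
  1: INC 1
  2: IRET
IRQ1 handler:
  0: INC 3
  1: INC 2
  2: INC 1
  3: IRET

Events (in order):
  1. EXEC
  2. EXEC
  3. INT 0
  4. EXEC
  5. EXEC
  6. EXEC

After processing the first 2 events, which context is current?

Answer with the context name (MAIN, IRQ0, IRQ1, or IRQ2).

Event 1 (EXEC): [MAIN] PC=0: INC 4 -> ACC=4
Event 2 (EXEC): [MAIN] PC=1: NOP

Answer: MAIN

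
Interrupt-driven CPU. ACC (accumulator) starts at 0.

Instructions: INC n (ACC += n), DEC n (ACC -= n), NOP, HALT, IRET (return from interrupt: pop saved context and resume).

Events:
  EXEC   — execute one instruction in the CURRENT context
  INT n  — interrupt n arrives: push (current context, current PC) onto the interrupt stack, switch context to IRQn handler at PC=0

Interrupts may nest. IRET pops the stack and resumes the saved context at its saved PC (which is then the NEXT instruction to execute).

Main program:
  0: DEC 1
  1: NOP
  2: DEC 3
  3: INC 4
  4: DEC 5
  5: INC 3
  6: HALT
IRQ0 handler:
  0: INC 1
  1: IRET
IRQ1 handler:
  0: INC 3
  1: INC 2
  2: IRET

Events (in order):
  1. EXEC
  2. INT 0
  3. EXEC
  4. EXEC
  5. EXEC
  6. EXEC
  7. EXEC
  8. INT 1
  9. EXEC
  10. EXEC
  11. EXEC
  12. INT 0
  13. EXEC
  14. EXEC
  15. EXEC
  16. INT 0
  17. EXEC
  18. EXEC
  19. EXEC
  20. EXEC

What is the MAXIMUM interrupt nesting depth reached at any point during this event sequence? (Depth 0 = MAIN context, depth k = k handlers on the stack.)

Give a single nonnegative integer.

Event 1 (EXEC): [MAIN] PC=0: DEC 1 -> ACC=-1 [depth=0]
Event 2 (INT 0): INT 0 arrives: push (MAIN, PC=1), enter IRQ0 at PC=0 (depth now 1) [depth=1]
Event 3 (EXEC): [IRQ0] PC=0: INC 1 -> ACC=0 [depth=1]
Event 4 (EXEC): [IRQ0] PC=1: IRET -> resume MAIN at PC=1 (depth now 0) [depth=0]
Event 5 (EXEC): [MAIN] PC=1: NOP [depth=0]
Event 6 (EXEC): [MAIN] PC=2: DEC 3 -> ACC=-3 [depth=0]
Event 7 (EXEC): [MAIN] PC=3: INC 4 -> ACC=1 [depth=0]
Event 8 (INT 1): INT 1 arrives: push (MAIN, PC=4), enter IRQ1 at PC=0 (depth now 1) [depth=1]
Event 9 (EXEC): [IRQ1] PC=0: INC 3 -> ACC=4 [depth=1]
Event 10 (EXEC): [IRQ1] PC=1: INC 2 -> ACC=6 [depth=1]
Event 11 (EXEC): [IRQ1] PC=2: IRET -> resume MAIN at PC=4 (depth now 0) [depth=0]
Event 12 (INT 0): INT 0 arrives: push (MAIN, PC=4), enter IRQ0 at PC=0 (depth now 1) [depth=1]
Event 13 (EXEC): [IRQ0] PC=0: INC 1 -> ACC=7 [depth=1]
Event 14 (EXEC): [IRQ0] PC=1: IRET -> resume MAIN at PC=4 (depth now 0) [depth=0]
Event 15 (EXEC): [MAIN] PC=4: DEC 5 -> ACC=2 [depth=0]
Event 16 (INT 0): INT 0 arrives: push (MAIN, PC=5), enter IRQ0 at PC=0 (depth now 1) [depth=1]
Event 17 (EXEC): [IRQ0] PC=0: INC 1 -> ACC=3 [depth=1]
Event 18 (EXEC): [IRQ0] PC=1: IRET -> resume MAIN at PC=5 (depth now 0) [depth=0]
Event 19 (EXEC): [MAIN] PC=5: INC 3 -> ACC=6 [depth=0]
Event 20 (EXEC): [MAIN] PC=6: HALT [depth=0]
Max depth observed: 1

Answer: 1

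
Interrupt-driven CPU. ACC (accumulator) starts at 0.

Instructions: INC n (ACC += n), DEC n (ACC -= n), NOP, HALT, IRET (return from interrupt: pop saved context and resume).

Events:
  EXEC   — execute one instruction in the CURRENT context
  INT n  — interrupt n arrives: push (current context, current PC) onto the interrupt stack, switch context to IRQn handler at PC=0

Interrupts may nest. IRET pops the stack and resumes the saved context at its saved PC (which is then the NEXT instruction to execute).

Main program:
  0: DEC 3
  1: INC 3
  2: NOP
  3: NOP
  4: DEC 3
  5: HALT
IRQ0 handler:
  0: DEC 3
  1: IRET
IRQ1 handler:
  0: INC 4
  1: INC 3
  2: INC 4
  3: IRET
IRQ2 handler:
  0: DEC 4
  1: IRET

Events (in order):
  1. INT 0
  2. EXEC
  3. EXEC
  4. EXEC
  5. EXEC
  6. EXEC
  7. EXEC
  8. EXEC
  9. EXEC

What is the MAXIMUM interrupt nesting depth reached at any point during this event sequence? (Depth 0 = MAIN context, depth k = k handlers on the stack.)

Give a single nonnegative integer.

Answer: 1

Derivation:
Event 1 (INT 0): INT 0 arrives: push (MAIN, PC=0), enter IRQ0 at PC=0 (depth now 1) [depth=1]
Event 2 (EXEC): [IRQ0] PC=0: DEC 3 -> ACC=-3 [depth=1]
Event 3 (EXEC): [IRQ0] PC=1: IRET -> resume MAIN at PC=0 (depth now 0) [depth=0]
Event 4 (EXEC): [MAIN] PC=0: DEC 3 -> ACC=-6 [depth=0]
Event 5 (EXEC): [MAIN] PC=1: INC 3 -> ACC=-3 [depth=0]
Event 6 (EXEC): [MAIN] PC=2: NOP [depth=0]
Event 7 (EXEC): [MAIN] PC=3: NOP [depth=0]
Event 8 (EXEC): [MAIN] PC=4: DEC 3 -> ACC=-6 [depth=0]
Event 9 (EXEC): [MAIN] PC=5: HALT [depth=0]
Max depth observed: 1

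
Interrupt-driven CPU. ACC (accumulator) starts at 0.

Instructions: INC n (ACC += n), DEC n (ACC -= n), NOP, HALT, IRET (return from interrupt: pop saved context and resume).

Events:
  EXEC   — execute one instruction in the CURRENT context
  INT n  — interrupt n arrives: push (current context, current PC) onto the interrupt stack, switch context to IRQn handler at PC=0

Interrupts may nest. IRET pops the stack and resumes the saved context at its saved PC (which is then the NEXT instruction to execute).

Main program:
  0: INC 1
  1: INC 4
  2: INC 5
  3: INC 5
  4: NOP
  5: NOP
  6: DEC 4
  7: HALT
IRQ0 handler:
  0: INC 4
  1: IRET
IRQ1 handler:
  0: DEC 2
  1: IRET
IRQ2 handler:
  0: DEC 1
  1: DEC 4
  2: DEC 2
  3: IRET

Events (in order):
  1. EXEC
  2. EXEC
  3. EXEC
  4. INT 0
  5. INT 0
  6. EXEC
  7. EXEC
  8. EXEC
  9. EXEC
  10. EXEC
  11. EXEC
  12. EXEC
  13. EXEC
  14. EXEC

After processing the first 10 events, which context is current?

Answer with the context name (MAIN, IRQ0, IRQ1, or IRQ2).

Answer: MAIN

Derivation:
Event 1 (EXEC): [MAIN] PC=0: INC 1 -> ACC=1
Event 2 (EXEC): [MAIN] PC=1: INC 4 -> ACC=5
Event 3 (EXEC): [MAIN] PC=2: INC 5 -> ACC=10
Event 4 (INT 0): INT 0 arrives: push (MAIN, PC=3), enter IRQ0 at PC=0 (depth now 1)
Event 5 (INT 0): INT 0 arrives: push (IRQ0, PC=0), enter IRQ0 at PC=0 (depth now 2)
Event 6 (EXEC): [IRQ0] PC=0: INC 4 -> ACC=14
Event 7 (EXEC): [IRQ0] PC=1: IRET -> resume IRQ0 at PC=0 (depth now 1)
Event 8 (EXEC): [IRQ0] PC=0: INC 4 -> ACC=18
Event 9 (EXEC): [IRQ0] PC=1: IRET -> resume MAIN at PC=3 (depth now 0)
Event 10 (EXEC): [MAIN] PC=3: INC 5 -> ACC=23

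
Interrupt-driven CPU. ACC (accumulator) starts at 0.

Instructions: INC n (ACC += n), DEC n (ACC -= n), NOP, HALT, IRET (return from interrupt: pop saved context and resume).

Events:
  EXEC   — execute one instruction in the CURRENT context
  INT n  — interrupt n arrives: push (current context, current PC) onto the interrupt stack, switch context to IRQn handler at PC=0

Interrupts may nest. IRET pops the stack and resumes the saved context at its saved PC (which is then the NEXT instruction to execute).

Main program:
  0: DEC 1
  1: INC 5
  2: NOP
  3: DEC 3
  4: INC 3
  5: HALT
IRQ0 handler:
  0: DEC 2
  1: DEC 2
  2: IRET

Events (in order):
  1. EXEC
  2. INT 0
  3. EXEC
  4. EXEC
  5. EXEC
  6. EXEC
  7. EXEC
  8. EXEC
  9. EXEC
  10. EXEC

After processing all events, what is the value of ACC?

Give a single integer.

Answer: 0

Derivation:
Event 1 (EXEC): [MAIN] PC=0: DEC 1 -> ACC=-1
Event 2 (INT 0): INT 0 arrives: push (MAIN, PC=1), enter IRQ0 at PC=0 (depth now 1)
Event 3 (EXEC): [IRQ0] PC=0: DEC 2 -> ACC=-3
Event 4 (EXEC): [IRQ0] PC=1: DEC 2 -> ACC=-5
Event 5 (EXEC): [IRQ0] PC=2: IRET -> resume MAIN at PC=1 (depth now 0)
Event 6 (EXEC): [MAIN] PC=1: INC 5 -> ACC=0
Event 7 (EXEC): [MAIN] PC=2: NOP
Event 8 (EXEC): [MAIN] PC=3: DEC 3 -> ACC=-3
Event 9 (EXEC): [MAIN] PC=4: INC 3 -> ACC=0
Event 10 (EXEC): [MAIN] PC=5: HALT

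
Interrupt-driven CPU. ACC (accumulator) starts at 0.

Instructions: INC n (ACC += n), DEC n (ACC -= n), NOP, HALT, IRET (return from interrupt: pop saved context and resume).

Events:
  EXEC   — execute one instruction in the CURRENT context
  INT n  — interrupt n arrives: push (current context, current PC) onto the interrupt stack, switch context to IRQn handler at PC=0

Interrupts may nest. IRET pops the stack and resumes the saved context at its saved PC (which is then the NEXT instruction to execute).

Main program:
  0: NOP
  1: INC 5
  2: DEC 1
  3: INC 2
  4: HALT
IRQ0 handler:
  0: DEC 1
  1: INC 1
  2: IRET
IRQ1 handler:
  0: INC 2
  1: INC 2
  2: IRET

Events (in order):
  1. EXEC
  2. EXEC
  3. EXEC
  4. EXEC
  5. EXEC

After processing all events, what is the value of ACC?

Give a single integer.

Answer: 6

Derivation:
Event 1 (EXEC): [MAIN] PC=0: NOP
Event 2 (EXEC): [MAIN] PC=1: INC 5 -> ACC=5
Event 3 (EXEC): [MAIN] PC=2: DEC 1 -> ACC=4
Event 4 (EXEC): [MAIN] PC=3: INC 2 -> ACC=6
Event 5 (EXEC): [MAIN] PC=4: HALT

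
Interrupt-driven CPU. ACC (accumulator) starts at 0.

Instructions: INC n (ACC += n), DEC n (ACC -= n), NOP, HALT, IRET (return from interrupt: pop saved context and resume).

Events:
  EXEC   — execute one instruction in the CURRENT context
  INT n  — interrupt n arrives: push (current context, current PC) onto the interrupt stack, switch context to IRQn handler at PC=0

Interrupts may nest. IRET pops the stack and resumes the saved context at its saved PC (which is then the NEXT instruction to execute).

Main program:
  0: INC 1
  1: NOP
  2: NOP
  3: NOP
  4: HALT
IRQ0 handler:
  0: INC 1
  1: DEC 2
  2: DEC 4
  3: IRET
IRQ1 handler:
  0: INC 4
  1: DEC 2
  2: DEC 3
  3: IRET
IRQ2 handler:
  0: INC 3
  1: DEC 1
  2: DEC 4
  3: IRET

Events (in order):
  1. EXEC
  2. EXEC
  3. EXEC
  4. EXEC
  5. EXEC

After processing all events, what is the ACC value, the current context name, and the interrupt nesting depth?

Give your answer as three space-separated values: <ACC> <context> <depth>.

Event 1 (EXEC): [MAIN] PC=0: INC 1 -> ACC=1
Event 2 (EXEC): [MAIN] PC=1: NOP
Event 3 (EXEC): [MAIN] PC=2: NOP
Event 4 (EXEC): [MAIN] PC=3: NOP
Event 5 (EXEC): [MAIN] PC=4: HALT

Answer: 1 MAIN 0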